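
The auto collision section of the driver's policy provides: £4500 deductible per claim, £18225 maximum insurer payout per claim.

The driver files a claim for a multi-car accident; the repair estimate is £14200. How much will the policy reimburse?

£9700

After the deductible, £14200 − £4500 = £9700 remains.
£9700 is within the £18225 limit, so the insurer pays £9700.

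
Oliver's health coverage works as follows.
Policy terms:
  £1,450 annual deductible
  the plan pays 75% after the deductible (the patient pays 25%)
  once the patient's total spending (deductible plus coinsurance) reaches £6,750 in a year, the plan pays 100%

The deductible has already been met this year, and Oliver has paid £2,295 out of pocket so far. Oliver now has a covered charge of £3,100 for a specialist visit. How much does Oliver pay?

£775

The deductible is already satisfied, so the full bill goes to coinsurance.
Patient's 25% share of £3,100 is £775.
Cumulative spending £2,295 + £775 = £3,070 stays under the £6,750 maximum.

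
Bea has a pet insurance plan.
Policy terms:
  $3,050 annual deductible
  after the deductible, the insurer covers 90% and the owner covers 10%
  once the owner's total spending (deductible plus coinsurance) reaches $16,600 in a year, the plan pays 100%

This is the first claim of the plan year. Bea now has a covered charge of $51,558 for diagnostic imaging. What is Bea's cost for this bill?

$7,900.80

Deductible not yet touched, so the first $3,050 of the bill goes to the deductible.
That leaves $51,558 − $3,050 = $48,508 for coinsurance.
10% of $48,508 = $4,850.80 falls to the owner.
So the owner owes $3,050 + $4,850.80 = $7,900.80 before any cap.
Year-to-date out-of-pocket becomes $0 + $7,900.80 = $7,900.80, still under the $16,600 maximum, so no cap applies.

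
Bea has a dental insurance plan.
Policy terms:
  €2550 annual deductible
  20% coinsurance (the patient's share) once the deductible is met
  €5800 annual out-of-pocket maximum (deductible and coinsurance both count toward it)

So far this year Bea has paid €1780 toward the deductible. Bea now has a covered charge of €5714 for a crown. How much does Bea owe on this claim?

€1758.80

€1780 of the €2550 deductible is already met, leaving €770.
That leaves €5714 − €770 = €4944 for coinsurance.
Coinsurance: €4944 × 20% = €988.80.
That puts the patient's cost at €770 + €988.80 = €1758.80 before any cap.
Total out-of-pocket so far would be €1780 + €1758.80 = €3538.80, below the €5800 cap — no reduction.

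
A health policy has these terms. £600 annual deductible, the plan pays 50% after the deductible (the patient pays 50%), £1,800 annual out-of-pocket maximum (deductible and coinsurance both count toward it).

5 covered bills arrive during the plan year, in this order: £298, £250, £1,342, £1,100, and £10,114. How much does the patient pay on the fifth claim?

£5

Claim 1 (£298): all of it applies to the deductible. Cost to patient: £298. OOP to date £298.
Claim 2 (£250): fully absorbed by the deductible. Cost to patient: £250. OOP to date £548.
Claim 3 (£1,342): deductible takes £52, £1,290 remains; 50% of £1,290 = £645. Patient owes £697 (running OOP £1,245).
Claim 4 (£1,100): deductible met; 50% of £1,100 = £550. Cost to patient: £550. OOP to date £1,795.
Claim 5 (£10,114): deductible met; 50% of £10,114 = £5,057. That would push OOP to £6,852, over the £1,800 cap, so patient pays £1,800 − £1,795 = £5.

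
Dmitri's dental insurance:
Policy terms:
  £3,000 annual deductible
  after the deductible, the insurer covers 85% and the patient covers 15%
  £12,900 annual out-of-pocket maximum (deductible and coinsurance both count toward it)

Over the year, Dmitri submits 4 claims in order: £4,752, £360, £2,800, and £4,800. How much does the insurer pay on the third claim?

£2,380

Claim 1 — £4,752: £3,000 finishes the deductible; £1,752 goes to coinsurance; coinsurance £1,752 × 15% = £262.80. Patient pays £3,262.80; OOP now £3,262.80. Plan pays £4,752 − £3,262.80 = £1,489.20.
Claim 2 — £360: 15% coinsurance on £360 = £54. Patient owes £54 (running OOP £3,316.80). Insurer: £360 − £54 = £306.
Claim 3 — £2,800: deductible already satisfied, so patient's share is 15% × £2,800 = £420. Patient owes £420 (running OOP £3,736.80). Plan pays £2,800 − £420 = £2,380.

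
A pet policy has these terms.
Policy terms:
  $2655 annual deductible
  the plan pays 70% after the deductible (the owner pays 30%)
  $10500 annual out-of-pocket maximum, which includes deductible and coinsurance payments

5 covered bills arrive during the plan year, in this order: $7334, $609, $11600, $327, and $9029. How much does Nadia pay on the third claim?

Bill 1, $7334: $2655 finishes the deductible; $4679 goes to coinsurance; 30% of $4679 = $1403.70. Cost to owner: $4058.70. OOP to date $4058.70.
Bill 2, $609: 30% coinsurance on $609 = $182.70. Owner pays $182.70; OOP now $4241.40.
Bill 3, $11600: 30% coinsurance on $11600 = $3480. Owner pays $3480; OOP now $7721.40.

$3480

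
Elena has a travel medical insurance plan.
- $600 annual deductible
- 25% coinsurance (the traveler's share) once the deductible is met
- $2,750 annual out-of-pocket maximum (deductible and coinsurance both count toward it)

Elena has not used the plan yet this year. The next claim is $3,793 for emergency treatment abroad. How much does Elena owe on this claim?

Nothing has been paid toward the $600 deductible, so the first $600 of this charge is applied there.
After the $600 deductible portion, $3,793 − $600 = $3,193 is subject to coinsurance.
Coinsurance: $3,193 × 25% = $798.25.
So the traveler owes $600 + $798.25 = $1,398.25 before any cap.
Cumulative spending $0 + $1,398.25 = $1,398.25 stays under the $2,750 maximum.

$1,398.25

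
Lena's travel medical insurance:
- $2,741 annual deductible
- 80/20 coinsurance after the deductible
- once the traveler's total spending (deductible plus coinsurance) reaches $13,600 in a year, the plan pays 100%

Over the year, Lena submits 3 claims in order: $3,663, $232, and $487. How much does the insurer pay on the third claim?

Bill 1, $3,663: $2,741 to deductible, leaving $922; 20% of $922 = $184.40. Cost to traveler: $2,925.40. OOP to date $2,925.40. Insurer: $3,663 − $2,925.40 = $737.60.
Bill 2, $232: deductible met; 20% of $232 = $46.40. Traveler pays $46.40; OOP now $2,971.80. Insurer: $232 − $46.40 = $185.60.
Bill 3, $487: deductible met; 20% of $487 = $97.40. Traveler pays $97.40; OOP now $3,069.20. Insurer: $487 − $97.40 = $389.60.

$389.60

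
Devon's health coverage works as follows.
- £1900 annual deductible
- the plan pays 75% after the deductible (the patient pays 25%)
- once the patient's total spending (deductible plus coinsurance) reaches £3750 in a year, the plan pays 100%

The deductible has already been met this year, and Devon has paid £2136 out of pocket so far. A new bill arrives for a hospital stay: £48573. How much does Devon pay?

With the deductible met, the entire £48573 is subject to coinsurance.
25% of £48573 = £12143.25 falls to the patient.
Adding £12143.25 to the £2136 already spent would give £14279.25, which exceeds the £3750 cap; the patient pays just £3750 − £2136 = £1614.

£1614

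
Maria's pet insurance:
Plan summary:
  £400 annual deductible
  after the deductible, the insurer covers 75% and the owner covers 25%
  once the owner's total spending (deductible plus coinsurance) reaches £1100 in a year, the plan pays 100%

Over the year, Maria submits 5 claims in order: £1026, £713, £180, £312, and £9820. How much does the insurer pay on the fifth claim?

Bill 1, £1026: £400 to deductible, leaving £626; 25% of £626 = £156.50. Cost to owner: £556.50. OOP to date £556.50. Plan pays £1026 − £556.50 = £469.50.
Bill 2, £713: 25% coinsurance on £713 = £178.25. Cost to owner: £178.25. OOP to date £734.75. Plan pays £713 − £178.25 = £534.75.
Bill 3, £180: 25% coinsurance on £180 = £45. Cost to owner: £45. OOP to date £779.75. Plan pays £180 − £45 = £135.
Bill 4, £312: deductible met; 25% of £312 = £78. Owner pays £78; OOP now £857.75. Plan pays £312 − £78 = £234.
Bill 5, £9820: 25% coinsurance on £9820 = £2455. Adding that to £857.75 gives £3312.75, past the £1100 cap; owner pays only £1100 − £857.75 = £242.25. Insurer: £9820 − £242.25 = £9577.75.

£9577.75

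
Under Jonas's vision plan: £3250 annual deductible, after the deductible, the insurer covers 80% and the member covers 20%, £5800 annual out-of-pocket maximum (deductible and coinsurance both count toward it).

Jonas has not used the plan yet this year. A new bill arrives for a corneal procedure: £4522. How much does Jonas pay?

£3504.40

Nothing has been paid toward the £3250 deductible, so the first £3250 of this charge is applied there.
The remaining £1272 (= £4522 − £3250) moves to coinsurance.
Member's 20% share of £1272 is £254.40.
That puts the member's cost at £3250 + £254.40 = £3504.40 before any cap.
Year-to-date out-of-pocket becomes £0 + £3504.40 = £3504.40, still under the £5800 maximum, so no cap applies.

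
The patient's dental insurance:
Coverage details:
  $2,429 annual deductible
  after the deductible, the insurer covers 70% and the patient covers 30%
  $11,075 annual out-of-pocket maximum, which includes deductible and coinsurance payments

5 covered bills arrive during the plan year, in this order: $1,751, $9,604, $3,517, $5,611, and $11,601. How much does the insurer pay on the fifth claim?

$8,371.20

Claim 1 — $1,751: fully absorbed by the deductible. Patient pays $1,751; OOP now $1,751. Insurer: $1,751 − $1,751 = $0.
Claim 2 — $9,604: $678 to deductible, leaving $8,926; coinsurance $8,926 × 30% = $2,677.80. Cost to patient: $3,355.80. OOP to date $5,106.80. Plan pays $9,604 − $3,355.80 = $6,248.20.
Claim 3 — $3,517: deductible met; 30% of $3,517 = $1,055.10. Patient owes $1,055.10 (running OOP $6,161.90). Plan pays $3,517 − $1,055.10 = $2,461.90.
Claim 4 — $5,611: deductible already satisfied, so patient's share is 30% × $5,611 = $1,683.30. Cost to patient: $1,683.30. OOP to date $7,845.20. Plan pays $5,611 − $1,683.30 = $3,927.70.
Claim 5 — $11,601: deductible already satisfied, so patient's share is 30% × $11,601 = $3,480.30. That would push OOP to $11,325.50, over the $11,075 cap, so patient pays $11,075 − $7,845.20 = $3,229.80. Plan pays $11,601 − $3,229.80 = $8,371.20.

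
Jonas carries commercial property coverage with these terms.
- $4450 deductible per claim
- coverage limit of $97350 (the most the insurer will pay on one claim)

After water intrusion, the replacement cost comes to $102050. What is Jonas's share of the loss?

$4700

Less the $4450 deductible: $102050 − $4450 = $97600.
$97600 exceeds the $97350 limit, so the insurer pays the limit: $97350.
Out of pocket: $102050 − $97350 = $4700.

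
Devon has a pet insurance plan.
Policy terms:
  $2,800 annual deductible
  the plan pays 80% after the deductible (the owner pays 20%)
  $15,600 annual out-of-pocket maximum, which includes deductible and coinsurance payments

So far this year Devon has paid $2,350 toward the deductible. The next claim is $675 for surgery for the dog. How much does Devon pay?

$495

Remaining deductible: $2,800 − $2,350 = $450.
The remaining $225 (= $675 − $450) moves to coinsurance.
Owner's 20% share of $225 is $45.
So the owner owes $450 + $45 = $495 before any cap.
Total out-of-pocket so far would be $2,350 + $495 = $2,845, below the $15,600 cap — no reduction.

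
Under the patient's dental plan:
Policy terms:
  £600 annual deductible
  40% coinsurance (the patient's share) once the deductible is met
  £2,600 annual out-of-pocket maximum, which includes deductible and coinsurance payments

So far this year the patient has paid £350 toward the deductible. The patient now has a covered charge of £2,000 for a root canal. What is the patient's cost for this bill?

£350 of the £600 deductible is already met, leaving £250.
That leaves £2,000 − £250 = £1,750 for coinsurance.
Coinsurance: £1,750 × 40% = £700.
That puts the patient's cost at £250 + £700 = £950 before any cap.
Year-to-date out-of-pocket becomes £350 + £950 = £1,300, still under the £2,600 maximum, so no cap applies.

£950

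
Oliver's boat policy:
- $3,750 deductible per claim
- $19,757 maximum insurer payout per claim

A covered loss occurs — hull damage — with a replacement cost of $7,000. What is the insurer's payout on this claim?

Subtract the deductible: $7,000 − $3,750 = $3,250.
$3,250 ≤ $19,757, so the limit doesn't bind; insurer pays $3,250.

$3,250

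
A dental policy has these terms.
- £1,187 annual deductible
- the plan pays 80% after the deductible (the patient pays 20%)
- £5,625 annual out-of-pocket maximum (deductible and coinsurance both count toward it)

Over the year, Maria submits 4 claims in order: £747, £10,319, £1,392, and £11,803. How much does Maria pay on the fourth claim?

£2,183.80

Claim 1 — £747: entire amount goes to the deductible. Patient pays £747; OOP now £747.
Claim 2 — £10,319: £440 finishes the deductible; £9,879 goes to coinsurance; 20% of £9,879 = £1,975.80. Patient pays £2,415.80; OOP now £3,162.80.
Claim 3 — £1,392: deductible already satisfied, so patient's share is 20% × £1,392 = £278.40. Cost to patient: £278.40. OOP to date £3,441.20.
Claim 4 — £11,803: 20% coinsurance on £11,803 = £2,360.60. Adding that to £3,441.20 gives £5,801.80, past the £5,625 cap; patient pays only £5,625 − £3,441.20 = £2,183.80.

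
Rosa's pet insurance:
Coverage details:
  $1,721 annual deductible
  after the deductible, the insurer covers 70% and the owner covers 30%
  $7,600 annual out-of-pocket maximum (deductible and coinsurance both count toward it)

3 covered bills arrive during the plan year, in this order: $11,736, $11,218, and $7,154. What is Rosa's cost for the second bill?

#1 ($11,736): deductible takes $1,721, $10,015 remains; 30% of $10,015 = $3,004.50. Owner pays $4,725.50; OOP now $4,725.50.
#2 ($11,218): deductible met; 30% of $11,218 = $3,365.40. That would push OOP to $8,090.90, over the $7,600 cap, so owner pays $7,600 − $4,725.50 = $2,874.50.

$2,874.50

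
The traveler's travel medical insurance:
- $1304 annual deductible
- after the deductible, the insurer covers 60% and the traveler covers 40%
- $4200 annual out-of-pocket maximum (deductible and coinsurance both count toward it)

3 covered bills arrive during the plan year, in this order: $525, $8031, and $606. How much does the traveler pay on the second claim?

$3675

Claim 1 — $525: entire amount goes to the deductible. Traveler owes $525 (running OOP $525).
Claim 2 — $8031: $779 finishes the deductible; $7252 goes to coinsurance; 40% of $7252 = $2900.80. Deductible plus coinsurance: $779 + $2900.80 = $3679.80. That would push OOP to $4204.80, over the $4200 cap, so traveler pays $4200 − $525 = $3675.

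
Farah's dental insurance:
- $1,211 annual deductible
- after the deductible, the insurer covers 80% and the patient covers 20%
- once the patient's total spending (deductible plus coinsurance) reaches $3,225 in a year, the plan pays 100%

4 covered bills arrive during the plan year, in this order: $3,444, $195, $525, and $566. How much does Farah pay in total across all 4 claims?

Bill 1, $3,444: deductible takes $1,211, $2,233 remains; patient's 20% is $446.60. Patient pays $1,657.60; OOP now $1,657.60.
Bill 2, $195: deductible already satisfied, so patient's share is 20% × $195 = $39. Patient pays $39; OOP now $1,696.60.
Bill 3, $525: deductible met; 20% of $525 = $105. Cost to patient: $105. OOP to date $1,801.60.
Bill 4, $566: deductible already satisfied, so patient's share is 20% × $566 = $113.20. Patient pays $113.20; OOP now $1,914.80.
Total paid by the patient: $1,657.60 + $39 + $105 + $113.20 = $1,914.80.

$1,914.80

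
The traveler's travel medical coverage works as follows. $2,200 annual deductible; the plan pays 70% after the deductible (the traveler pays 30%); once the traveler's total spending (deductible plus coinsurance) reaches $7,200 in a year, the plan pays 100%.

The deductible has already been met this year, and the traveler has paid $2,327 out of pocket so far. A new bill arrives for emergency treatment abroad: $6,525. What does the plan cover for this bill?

With the deductible met, the entire $6,525 is subject to coinsurance.
30% of $6,525 = $1,957.50 falls to the traveler.
Cumulative spending $2,327 + $1,957.50 = $4,284.50 stays under the $7,200 maximum.
The insurer covers the remainder: $6,525 − $1,957.50 = $4,567.50.

$4,567.50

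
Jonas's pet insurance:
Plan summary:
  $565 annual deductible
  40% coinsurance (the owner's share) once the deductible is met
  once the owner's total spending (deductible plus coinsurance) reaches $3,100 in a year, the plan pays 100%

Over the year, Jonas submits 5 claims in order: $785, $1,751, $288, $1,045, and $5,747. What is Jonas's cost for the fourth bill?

Claim 1 ($785): deductible takes $565, $220 remains; owner's 40% is $88. Owner owes $653 (running OOP $653).
Claim 2 ($1,751): deductible already satisfied, so owner's share is 40% × $1,751 = $700.40. Owner owes $700.40 (running OOP $1,353.40).
Claim 3 ($288): deductible met; 40% of $288 = $115.20. Cost to owner: $115.20. OOP to date $1,468.60.
Claim 4 ($1,045): deductible met; 40% of $1,045 = $418. Cost to owner: $418. OOP to date $1,886.60.

$418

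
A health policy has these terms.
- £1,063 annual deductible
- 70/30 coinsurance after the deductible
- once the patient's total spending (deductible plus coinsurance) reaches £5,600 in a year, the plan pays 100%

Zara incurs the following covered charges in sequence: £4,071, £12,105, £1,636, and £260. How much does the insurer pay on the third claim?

Claim 1 (£4,071): £1,063 to deductible, leaving £3,008; patient's 30% is £902.40. Patient owes £1,965.40 (running OOP £1,965.40). Insurer: £4,071 − £1,965.40 = £2,105.60.
Claim 2 (£12,105): deductible already satisfied, so patient's share is 30% × £12,105 = £3,631.50. Patient pays £3,631.50; OOP now £5,596.90. Plan pays £12,105 − £3,631.50 = £8,473.50.
Claim 3 (£1,636): deductible met; 30% of £1,636 = £490.80. That would push OOP to £6,087.70, over the £5,600 cap, so patient pays £5,600 − £5,596.90 = £3.10. Insurer: £1,636 − £3.10 = £1,632.90.

£1,632.90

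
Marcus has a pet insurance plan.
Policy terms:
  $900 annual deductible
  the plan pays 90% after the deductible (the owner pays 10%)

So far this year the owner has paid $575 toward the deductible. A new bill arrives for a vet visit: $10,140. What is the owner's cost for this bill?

$575 of the $900 deductible is already met, leaving $325.
That leaves $10,140 − $325 = $9,815 for coinsurance.
Owner's 10% share of $9,815 is $981.50.
Owner responsibility: $325 + $981.50 = $1,306.50.

$1,306.50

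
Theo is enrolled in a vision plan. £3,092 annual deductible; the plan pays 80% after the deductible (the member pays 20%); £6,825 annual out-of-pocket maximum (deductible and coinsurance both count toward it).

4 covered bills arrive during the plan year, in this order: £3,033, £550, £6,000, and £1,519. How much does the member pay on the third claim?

Claim 1 (£3,033): fully absorbed by the deductible. Cost to member: £3,033. OOP to date £3,033.
Claim 2 (£550): £59 finishes the deductible; £491 goes to coinsurance; member's 20% is £98.20. Member owes £157.20 (running OOP £3,190.20).
Claim 3 (£6,000): deductible met; 20% of £6,000 = £1,200. Member pays £1,200; OOP now £4,390.20.

£1,200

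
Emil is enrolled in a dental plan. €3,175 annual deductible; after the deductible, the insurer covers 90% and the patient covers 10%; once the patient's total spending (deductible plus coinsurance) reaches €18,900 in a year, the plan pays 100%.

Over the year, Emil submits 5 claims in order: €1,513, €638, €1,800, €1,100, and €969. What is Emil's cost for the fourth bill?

€110

Claim 1 (€1,513): all of it applies to the deductible. Patient owes €1,513 (running OOP €1,513).
Claim 2 (€638): entire amount goes to the deductible. Cost to patient: €638. OOP to date €2,151.
Claim 3 (€1,800): €1,024 finishes the deductible; €776 goes to coinsurance; 10% of €776 = €77.60. Cost to patient: €1,101.60. OOP to date €3,252.60.
Claim 4 (€1,100): deductible already satisfied, so patient's share is 10% × €1,100 = €110. Cost to patient: €110. OOP to date €3,362.60.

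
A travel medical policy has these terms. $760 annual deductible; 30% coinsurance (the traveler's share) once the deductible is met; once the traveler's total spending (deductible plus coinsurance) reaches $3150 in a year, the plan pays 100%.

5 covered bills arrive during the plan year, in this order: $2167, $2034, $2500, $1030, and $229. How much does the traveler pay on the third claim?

Claim 1 ($2167): $760 to deductible, leaving $1407; 30% of $1407 = $422.10. Traveler pays $1182.10; OOP now $1182.10.
Claim 2 ($2034): deductible met; 30% of $2034 = $610.20. Cost to traveler: $610.20. OOP to date $1792.30.
Claim 3 ($2500): deductible met; 30% of $2500 = $750. Cost to traveler: $750. OOP to date $2542.30.

$750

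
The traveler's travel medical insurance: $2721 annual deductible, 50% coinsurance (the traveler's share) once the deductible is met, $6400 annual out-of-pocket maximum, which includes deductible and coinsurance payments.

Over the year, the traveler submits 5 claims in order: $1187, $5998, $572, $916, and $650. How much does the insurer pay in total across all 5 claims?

$3301

Claim 1 ($1187): fully absorbed by the deductible. Traveler owes $1187 (running OOP $1187). Insurer: $1187 − $1187 = $0.
Claim 2 ($5998): deductible takes $1534, $4464 remains; traveler's 50% is $2232. Traveler owes $3766 (running OOP $4953). Insurer: $5998 − $3766 = $2232.
Claim 3 ($572): deductible already satisfied, so traveler's share is 50% × $572 = $286. Cost to traveler: $286. OOP to date $5239. Plan pays $572 − $286 = $286.
Claim 4 ($916): deductible already satisfied, so traveler's share is 50% × $916 = $458. Traveler owes $458 (running OOP $5697). Plan pays $916 − $458 = $458.
Claim 5 ($650): deductible met; 50% of $650 = $325. Cost to traveler: $325. OOP to date $6022. Insurer: $650 − $325 = $325.
Insurer total = bills − traveler's total = $9323 − $6022 = $3301.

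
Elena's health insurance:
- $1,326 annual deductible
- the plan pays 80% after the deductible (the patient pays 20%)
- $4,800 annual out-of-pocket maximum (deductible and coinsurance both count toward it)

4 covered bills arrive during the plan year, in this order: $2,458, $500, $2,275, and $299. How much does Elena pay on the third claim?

#1 ($2,458): deductible takes $1,326, $1,132 remains; coinsurance $1,132 × 20% = $226.40. Cost to patient: $1,552.40. OOP to date $1,552.40.
#2 ($500): 20% coinsurance on $500 = $100. Patient pays $100; OOP now $1,652.40.
#3 ($2,275): 20% coinsurance on $2,275 = $455. Patient pays $455; OOP now $2,107.40.

$455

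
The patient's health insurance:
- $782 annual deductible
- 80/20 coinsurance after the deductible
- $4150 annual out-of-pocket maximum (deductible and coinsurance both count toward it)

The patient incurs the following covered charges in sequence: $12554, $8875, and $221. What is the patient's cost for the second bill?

Claim 1 ($12554): deductible takes $782, $11772 remains; coinsurance $11772 × 20% = $2354.40. Patient owes $3136.40 (running OOP $3136.40).
Claim 2 ($8875): 20% coinsurance on $8875 = $1775. Adding that to $3136.40 gives $4911.40, past the $4150 cap; patient pays only $4150 − $3136.40 = $1013.60.

$1013.60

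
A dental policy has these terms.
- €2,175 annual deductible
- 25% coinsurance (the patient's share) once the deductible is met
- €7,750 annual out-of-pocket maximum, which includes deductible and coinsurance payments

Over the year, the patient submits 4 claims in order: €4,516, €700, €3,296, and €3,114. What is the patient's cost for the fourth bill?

#1 (€4,516): deductible takes €2,175, €2,341 remains; 25% of €2,341 = €585.25. Patient pays €2,760.25; OOP now €2,760.25.
#2 (€700): deductible already satisfied, so patient's share is 25% × €700 = €175. Cost to patient: €175. OOP to date €2,935.25.
#3 (€3,296): deductible already satisfied, so patient's share is 25% × €3,296 = €824. Patient pays €824; OOP now €3,759.25.
#4 (€3,114): deductible already satisfied, so patient's share is 25% × €3,114 = €778.50. Cost to patient: €778.50. OOP to date €4,537.75.

€778.50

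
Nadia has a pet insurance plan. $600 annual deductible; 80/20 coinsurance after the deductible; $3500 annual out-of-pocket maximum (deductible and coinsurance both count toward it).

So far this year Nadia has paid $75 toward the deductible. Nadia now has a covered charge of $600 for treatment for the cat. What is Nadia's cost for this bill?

$540

Remaining deductible: $600 − $75 = $525.
After the $525 deductible portion, $600 − $525 = $75 is subject to coinsurance.
20% of $75 = $15 falls to the owner.
That puts the owner's cost at $525 + $15 = $540 before any cap.
Total out-of-pocket so far would be $75 + $540 = $615, below the $3500 cap — no reduction.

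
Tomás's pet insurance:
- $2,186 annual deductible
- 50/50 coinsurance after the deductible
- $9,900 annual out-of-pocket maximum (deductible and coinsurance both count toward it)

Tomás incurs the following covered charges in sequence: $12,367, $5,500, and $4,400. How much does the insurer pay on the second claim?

$2,876.50

#1 ($12,367): deductible takes $2,186, $10,181 remains; coinsurance $10,181 × 50% = $5,090.50. Owner pays $7,276.50; OOP now $7,276.50. Plan pays $12,367 − $7,276.50 = $5,090.50.
#2 ($5,500): 50% coinsurance on $5,500 = $2,750. That would push OOP to $10,026.50, over the $9,900 cap, so owner pays $9,900 − $7,276.50 = $2,623.50. Insurer: $5,500 − $2,623.50 = $2,876.50.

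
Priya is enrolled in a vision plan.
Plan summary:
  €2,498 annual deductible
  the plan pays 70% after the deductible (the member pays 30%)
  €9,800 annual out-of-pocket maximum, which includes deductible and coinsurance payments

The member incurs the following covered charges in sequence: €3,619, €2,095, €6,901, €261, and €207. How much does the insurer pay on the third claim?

Claim 1 — €3,619: deductible takes €2,498, €1,121 remains; member's 30% is €336.30. Member owes €2,834.30 (running OOP €2,834.30). Insurer: €3,619 − €2,834.30 = €784.70.
Claim 2 — €2,095: deductible already satisfied, so member's share is 30% × €2,095 = €628.50. Cost to member: €628.50. OOP to date €3,462.80. Insurer: €2,095 − €628.50 = €1,466.50.
Claim 3 — €6,901: 30% coinsurance on €6,901 = €2,070.30. Member pays €2,070.30; OOP now €5,533.10. Insurer: €6,901 − €2,070.30 = €4,830.70.

€4,830.70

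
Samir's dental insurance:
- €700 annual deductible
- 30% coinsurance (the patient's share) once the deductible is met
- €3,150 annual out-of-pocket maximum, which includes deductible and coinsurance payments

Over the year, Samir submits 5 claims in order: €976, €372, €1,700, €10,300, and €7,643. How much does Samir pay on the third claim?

Claim 1 (€976): €700 finishes the deductible; €276 goes to coinsurance; patient's 30% is €82.80. Patient owes €782.80 (running OOP €782.80).
Claim 2 (€372): 30% coinsurance on €372 = €111.60. Cost to patient: €111.60. OOP to date €894.40.
Claim 3 (€1,700): deductible met; 30% of €1,700 = €510. Cost to patient: €510. OOP to date €1,404.40.

€510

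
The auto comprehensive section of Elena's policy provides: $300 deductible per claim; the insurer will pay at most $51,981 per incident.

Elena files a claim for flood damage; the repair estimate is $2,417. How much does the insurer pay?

$2,117

Subtract the deductible: $2,417 − $300 = $2,117.
$2,117 ≤ $51,981, so the limit doesn't bind; insurer pays $2,117.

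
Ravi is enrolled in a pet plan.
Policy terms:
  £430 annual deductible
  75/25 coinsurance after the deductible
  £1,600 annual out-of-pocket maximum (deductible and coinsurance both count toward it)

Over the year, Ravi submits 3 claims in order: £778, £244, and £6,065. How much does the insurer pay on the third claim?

#1 (£778): deductible takes £430, £348 remains; 25% of £348 = £87. Owner pays £517; OOP now £517. Insurer: £778 − £517 = £261.
#2 (£244): deductible met; 25% of £244 = £61. Cost to owner: £61. OOP to date £578. Plan pays £244 − £61 = £183.
#3 (£6,065): 25% coinsurance on £6,065 = £1,516.25. Adding that to £578 gives £2,094.25, past the £1,600 cap; owner pays only £1,600 − £578 = £1,022. Insurer: £6,065 − £1,022 = £5,043.

£5,043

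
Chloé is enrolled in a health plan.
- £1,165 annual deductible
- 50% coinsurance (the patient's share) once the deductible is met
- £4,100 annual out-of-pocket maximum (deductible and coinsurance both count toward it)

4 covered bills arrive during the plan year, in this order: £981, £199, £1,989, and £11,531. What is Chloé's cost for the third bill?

£994.50

Bill 1, £981: all of it applies to the deductible. Patient pays £981; OOP now £981.
Bill 2, £199: £184 to deductible, leaving £15; patient's 50% is £7.50. Cost to patient: £191.50. OOP to date £1,172.50.
Bill 3, £1,989: deductible met; 50% of £1,989 = £994.50. Patient owes £994.50 (running OOP £2,167).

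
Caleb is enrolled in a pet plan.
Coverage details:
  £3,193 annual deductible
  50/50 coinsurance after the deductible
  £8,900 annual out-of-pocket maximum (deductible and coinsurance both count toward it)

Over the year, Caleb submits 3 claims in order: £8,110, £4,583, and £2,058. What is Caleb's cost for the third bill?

£957

#1 (£8,110): £3,193 finishes the deductible; £4,917 goes to coinsurance; owner's 50% is £2,458.50. Owner pays £5,651.50; OOP now £5,651.50.
#2 (£4,583): 50% coinsurance on £4,583 = £2,291.50. Owner pays £2,291.50; OOP now £7,943.
#3 (£2,058): 50% coinsurance on £2,058 = £1,029. OOP would hit £8,972 > £8,900, so the cap limits the owner to £8,900 − £7,943 = £957.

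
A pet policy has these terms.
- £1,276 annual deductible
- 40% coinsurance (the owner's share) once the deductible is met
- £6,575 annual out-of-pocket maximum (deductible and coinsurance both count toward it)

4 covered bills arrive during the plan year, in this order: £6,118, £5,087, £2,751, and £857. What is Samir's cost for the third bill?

£1,100.40

Claim 1 — £6,118: £1,276 finishes the deductible; £4,842 goes to coinsurance; 40% of £4,842 = £1,936.80. Owner pays £3,212.80; OOP now £3,212.80.
Claim 2 — £5,087: deductible already satisfied, so owner's share is 40% × £5,087 = £2,034.80. Owner pays £2,034.80; OOP now £5,247.60.
Claim 3 — £2,751: 40% coinsurance on £2,751 = £1,100.40. Cost to owner: £1,100.40. OOP to date £6,348.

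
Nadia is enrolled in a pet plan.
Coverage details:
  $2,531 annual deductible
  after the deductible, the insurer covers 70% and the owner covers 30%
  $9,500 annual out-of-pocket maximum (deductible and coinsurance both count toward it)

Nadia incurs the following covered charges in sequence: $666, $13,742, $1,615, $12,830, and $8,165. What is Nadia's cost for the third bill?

$484.50

Claim 1 ($666): fully absorbed by the deductible. Owner pays $666; OOP now $666.
Claim 2 ($13,742): $1,865 to deductible, leaving $11,877; 30% of $11,877 = $3,563.10. Owner owes $5,428.10 (running OOP $6,094.10).
Claim 3 ($1,615): deductible met; 30% of $1,615 = $484.50. Cost to owner: $484.50. OOP to date $6,578.60.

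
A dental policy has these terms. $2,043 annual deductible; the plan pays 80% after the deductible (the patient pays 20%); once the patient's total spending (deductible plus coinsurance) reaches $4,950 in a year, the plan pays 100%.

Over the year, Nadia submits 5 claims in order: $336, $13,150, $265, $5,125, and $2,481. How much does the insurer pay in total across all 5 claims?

Claim 1 ($336): all of it applies to the deductible. Patient owes $336 (running OOP $336). Insurer: $336 − $336 = $0.
Claim 2 ($13,150): deductible takes $1,707, $11,443 remains; patient's 20% is $2,288.60. Cost to patient: $3,995.60. OOP to date $4,331.60. Insurer: $13,150 − $3,995.60 = $9,154.40.
Claim 3 ($265): deductible met; 20% of $265 = $53. Patient owes $53 (running OOP $4,384.60). Plan pays $265 − $53 = $212.
Claim 4 ($5,125): deductible met; 20% of $5,125 = $1,025. That would push OOP to $5,409.60, over the $4,950 cap, so patient pays $4,950 − $4,384.60 = $565.40. Plan pays $5,125 − $565.40 = $4,559.60.
Claim 5 ($2,481): 20% coinsurance on $2,481 = $496.20. Adding that to $4,950 gives $5,446.20, past the $4,950 cap; patient pays only $4,950 − $4,950 = $0. Plan pays $2,481 − $0 = $2,481.
Insurer total: $0 + $9,154.40 + $212 + $4,559.60 + $2,481 = $16,407.

$16,407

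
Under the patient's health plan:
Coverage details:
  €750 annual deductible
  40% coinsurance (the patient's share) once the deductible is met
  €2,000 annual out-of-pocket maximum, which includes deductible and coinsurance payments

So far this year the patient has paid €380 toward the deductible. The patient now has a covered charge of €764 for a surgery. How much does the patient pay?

€527.60

€380 of the €750 deductible is already met, leaving €370.
After the €370 deductible portion, €764 − €370 = €394 is subject to coinsurance.
Coinsurance: €394 × 40% = €157.60.
That puts the patient's cost at €370 + €157.60 = €527.60 before any cap.
Total out-of-pocket so far would be €380 + €527.60 = €907.60, below the €2,000 cap — no reduction.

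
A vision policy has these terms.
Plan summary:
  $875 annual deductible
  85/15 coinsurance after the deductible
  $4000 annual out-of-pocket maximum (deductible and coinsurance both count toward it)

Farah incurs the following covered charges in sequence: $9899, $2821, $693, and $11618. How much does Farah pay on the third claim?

Claim 1 ($9899): $875 to deductible, leaving $9024; 15% of $9024 = $1353.60. Member pays $2228.60; OOP now $2228.60.
Claim 2 ($2821): deductible already satisfied, so member's share is 15% × $2821 = $423.15. Cost to member: $423.15. OOP to date $2651.75.
Claim 3 ($693): 15% coinsurance on $693 = $103.95. Member pays $103.95; OOP now $2755.70.

$103.95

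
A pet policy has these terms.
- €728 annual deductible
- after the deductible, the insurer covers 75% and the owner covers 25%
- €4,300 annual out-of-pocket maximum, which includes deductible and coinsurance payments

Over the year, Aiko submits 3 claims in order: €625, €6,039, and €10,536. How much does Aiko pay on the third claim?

Claim 1 — €625: all of it applies to the deductible. Owner owes €625 (running OOP €625).
Claim 2 — €6,039: €103 finishes the deductible; €5,936 goes to coinsurance; owner's 25% is €1,484. Owner owes €1,587 (running OOP €2,212).
Claim 3 — €10,536: deductible already satisfied, so owner's share is 25% × €10,536 = €2,634. Adding that to €2,212 gives €4,846, past the €4,300 cap; owner pays only €4,300 − €2,212 = €2,088.

€2,088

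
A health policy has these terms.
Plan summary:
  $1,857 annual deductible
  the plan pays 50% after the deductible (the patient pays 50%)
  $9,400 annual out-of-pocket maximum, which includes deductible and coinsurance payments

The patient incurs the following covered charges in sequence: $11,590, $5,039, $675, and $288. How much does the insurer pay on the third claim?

Bill 1, $11,590: $1,857 to deductible, leaving $9,733; patient's 50% is $4,866.50. Cost to patient: $6,723.50. OOP to date $6,723.50. Insurer: $11,590 − $6,723.50 = $4,866.50.
Bill 2, $5,039: 50% coinsurance on $5,039 = $2,519.50. Cost to patient: $2,519.50. OOP to date $9,243. Plan pays $5,039 − $2,519.50 = $2,519.50.
Bill 3, $675: 50% coinsurance on $675 = $337.50. Adding that to $9,243 gives $9,580.50, past the $9,400 cap; patient pays only $9,400 − $9,243 = $157. Plan pays $675 − $157 = $518.

$518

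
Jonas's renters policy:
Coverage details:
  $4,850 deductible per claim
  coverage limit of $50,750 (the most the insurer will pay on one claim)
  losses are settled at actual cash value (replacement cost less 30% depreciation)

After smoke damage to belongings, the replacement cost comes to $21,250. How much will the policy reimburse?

$10,025

At 30% depreciation, ACV = $21,250 − $6,375 = $14,875.
Subtract the deductible: $14,875 − $4,850 = $10,025.
That's under the $50,750 cap, so the insurer reimburses the full $10,025.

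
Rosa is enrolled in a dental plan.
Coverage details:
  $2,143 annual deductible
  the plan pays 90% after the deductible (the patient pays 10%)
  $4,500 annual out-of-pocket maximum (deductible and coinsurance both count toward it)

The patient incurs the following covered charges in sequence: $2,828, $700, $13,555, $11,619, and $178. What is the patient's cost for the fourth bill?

Claim 1 — $2,828: $2,143 to deductible, leaving $685; patient's 10% is $68.50. Cost to patient: $2,211.50. OOP to date $2,211.50.
Claim 2 — $700: deductible already satisfied, so patient's share is 10% × $700 = $70. Patient owes $70 (running OOP $2,281.50).
Claim 3 — $13,555: deductible met; 10% of $13,555 = $1,355.50. Patient owes $1,355.50 (running OOP $3,637).
Claim 4 — $11,619: 10% coinsurance on $11,619 = $1,161.90. Adding that to $3,637 gives $4,798.90, past the $4,500 cap; patient pays only $4,500 − $3,637 = $863.

$863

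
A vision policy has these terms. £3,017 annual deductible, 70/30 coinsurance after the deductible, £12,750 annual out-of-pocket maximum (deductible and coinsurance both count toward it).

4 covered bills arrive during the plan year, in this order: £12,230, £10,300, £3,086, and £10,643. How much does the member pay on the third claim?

#1 (£12,230): £3,017 finishes the deductible; £9,213 goes to coinsurance; 30% of £9,213 = £2,763.90. Cost to member: £5,780.90. OOP to date £5,780.90.
#2 (£10,300): deductible met; 30% of £10,300 = £3,090. Member owes £3,090 (running OOP £8,870.90).
#3 (£3,086): 30% coinsurance on £3,086 = £925.80. Cost to member: £925.80. OOP to date £9,796.70.

£925.80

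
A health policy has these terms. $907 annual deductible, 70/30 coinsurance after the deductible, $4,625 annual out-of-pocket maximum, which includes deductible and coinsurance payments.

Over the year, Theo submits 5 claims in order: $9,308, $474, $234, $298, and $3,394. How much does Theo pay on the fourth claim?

Claim 1 — $9,308: deductible takes $907, $8,401 remains; coinsurance $8,401 × 30% = $2,520.30. Patient owes $3,427.30 (running OOP $3,427.30).
Claim 2 — $474: 30% coinsurance on $474 = $142.20. Cost to patient: $142.20. OOP to date $3,569.50.
Claim 3 — $234: deductible already satisfied, so patient's share is 30% × $234 = $70.20. Patient pays $70.20; OOP now $3,639.70.
Claim 4 — $298: deductible met; 30% of $298 = $89.40. Patient pays $89.40; OOP now $3,729.10.

$89.40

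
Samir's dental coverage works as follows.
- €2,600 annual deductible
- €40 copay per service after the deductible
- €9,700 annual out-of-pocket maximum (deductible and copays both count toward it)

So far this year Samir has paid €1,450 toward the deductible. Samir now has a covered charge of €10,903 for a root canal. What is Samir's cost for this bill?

Deductible still to meet: €2,600 − €1,450 = €1,150.
After the €1,150 deductible portion, €10,903 − €1,150 = €9,753 is subject to the copay.
Copay on this service: €40.
That puts the patient's cost at €1,150 + €40 = €1,190 before any cap.
Year-to-date out-of-pocket becomes €1,450 + €1,190 = €2,640, still under the €9,700 maximum, so no cap applies.

€1,190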